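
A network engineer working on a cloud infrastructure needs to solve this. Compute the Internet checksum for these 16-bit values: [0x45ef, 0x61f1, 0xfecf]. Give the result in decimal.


Given words: [0x45ef, 0x61f1, 0xfecf]
Step 1: Sum all words
Raw sum = 17903 + 25073 + 65231 = 108207
Step 2: Fold carry: (42671 + 1) = 42672
One's complement = ~42672 & 0xFFFF = 22863

22863


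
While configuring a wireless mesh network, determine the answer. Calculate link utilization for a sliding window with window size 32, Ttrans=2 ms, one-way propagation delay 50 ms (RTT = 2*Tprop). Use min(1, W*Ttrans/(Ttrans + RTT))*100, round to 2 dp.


Given: W = 32, Ttrans = 2 ms, RTT = 100 ms (= 2 * Tprop, Tprop = 50 ms)
Cycle time = Ttrans + RTT = 2 + 100 = 102 ms (first packet sent until its ACK returns)
W * Ttrans = 32 * 2 = 64 ms of sending per cycle
W * Ttrans / (Ttrans + RTT) = 64 / 102 = 0.627451
U = min(1, 0.627451) = 0.627451
U% = 62.75%

62.75


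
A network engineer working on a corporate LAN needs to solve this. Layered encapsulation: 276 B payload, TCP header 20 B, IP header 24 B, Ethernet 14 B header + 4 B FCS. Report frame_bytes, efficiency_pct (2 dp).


TCP segment = 276 + 20 = 296 B
IP packet = 296 + 24 = 320 B
Ethernet frame = 320 + 14 + 4 = 338 B
Efficiency = app / frame = 276 / 338 = 0.816568 = 81.6568% -> 81.66% (2 dp)

338, 81.66


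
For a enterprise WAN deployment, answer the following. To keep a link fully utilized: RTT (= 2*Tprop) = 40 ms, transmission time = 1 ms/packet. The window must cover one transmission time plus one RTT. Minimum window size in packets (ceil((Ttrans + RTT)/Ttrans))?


Given: Ttrans = 1 ms, RTT = 40 ms (= 2 * Tprop, Tprop = 20 ms)
Time until first ACK returns = Ttrans + RTT = 1 + 40 = 41 ms
Need W * Ttrans >= Ttrans + RTT  ->  W >= (Ttrans + RTT) / Ttrans
(Ttrans + RTT) / Ttrans = 41 / 1 = 41
W_min = ceil(41) = 41

41


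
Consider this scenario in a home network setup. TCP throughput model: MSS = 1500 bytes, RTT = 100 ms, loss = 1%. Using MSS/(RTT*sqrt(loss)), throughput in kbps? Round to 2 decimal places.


Given: MSS = 1500 bytes, RTT = 100 ms, loss = 1%
RTT in seconds = 100 / 1000 = 0.1
Loss rate = 1% = 0.01
sqrt(loss) = sqrt(0.01) = 0.1
Throughput (bytes/s) = 1500 / (0.1 * 0.1) = 150000.0000
Throughput (kbps) = 150000.0000 * 8 / 1000 = 1200.000000 -> 1200.00 kbps (2 dp)

1200.00


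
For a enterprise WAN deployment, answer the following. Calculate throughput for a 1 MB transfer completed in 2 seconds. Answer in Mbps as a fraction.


Given: file = 1 MB, time = 2 s
File in Mb = 1 * 8 = 8 Mb
Throughput = 8 / 2 Mbps
Throughput = 4 Mbps

4


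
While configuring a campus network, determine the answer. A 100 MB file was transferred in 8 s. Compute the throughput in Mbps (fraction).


Given: file = 100 MB, time = 8 s
File in Mb = 100 * 8 = 800 Mb
Throughput = 800 / 8 Mbps
Throughput = 100 Mbps

100


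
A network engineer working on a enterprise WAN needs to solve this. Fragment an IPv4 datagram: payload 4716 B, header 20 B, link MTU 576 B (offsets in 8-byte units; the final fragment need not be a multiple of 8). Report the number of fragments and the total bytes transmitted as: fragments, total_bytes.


Max data per non-final fragment = floor((MTU - header)/8)*8 = floor((576 - 20)/8)*8 = floor(556/8)*8 = 552 B
Final fragment needs no 8-byte alignment: it can carry up to MTU - header = 556 B
Non-final fragments needed = ceil((payload - 556) / 552) = ceil(4160/552) = ceil(7.5362) = 8
Number of fragments = 8 + 1 = 9
Fragment sizes (data): 8 * 552 B + 300 B (last, 300 <= 556 OK)
Total bytes sent = payload + n_frags * header = 4716 + 9*20 = 4716 + 180 = 4896 B

9, 4896


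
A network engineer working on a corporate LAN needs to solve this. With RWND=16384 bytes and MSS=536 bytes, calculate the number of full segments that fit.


Given: RWND = 16384 bytes, MSS = 536 bytes
Full segments = floor(RWND / MSS)
Full segments = floor(16384 / 536)
Full segments = floor(30.5672) = 30

30


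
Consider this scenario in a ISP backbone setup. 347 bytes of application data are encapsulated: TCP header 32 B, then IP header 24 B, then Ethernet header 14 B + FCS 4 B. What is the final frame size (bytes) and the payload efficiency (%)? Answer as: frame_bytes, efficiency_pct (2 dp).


TCP segment = 347 + 32 = 379 B
IP packet = 379 + 24 = 403 B
Ethernet frame = 403 + 14 + 4 = 421 B
Efficiency = app / frame = 347 / 421 = 0.824228 = 82.4228% -> 82.42% (2 dp)

421, 82.42


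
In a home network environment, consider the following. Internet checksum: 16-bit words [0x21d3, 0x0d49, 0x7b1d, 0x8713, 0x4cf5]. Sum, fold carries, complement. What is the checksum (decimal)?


Given words: [0x21d3, 0x0d49, 0x7b1d, 0x8713, 0x4cf5]
Step 1: Sum all words
Raw sum = 8659 + 3401 + 31517 + 34579 + 19701 = 97857
Step 2: Fold carry: (32321 + 1) = 32322
One's complement = ~32322 & 0xFFFF = 33213

33213


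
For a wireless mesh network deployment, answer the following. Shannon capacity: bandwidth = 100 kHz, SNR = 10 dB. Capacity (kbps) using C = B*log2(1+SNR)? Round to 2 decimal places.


Given: B = 100 kHz, SNR = 10 dB
SNR linear = 10^(10/10) = 10
1 + SNR = 11
log2(11) = 3.4594316186
C = 100 * 1000 * 3.4594316186 = 345943.1619 bps
C = 345.943162 kbps -> 345.94 kbps (2 dp)

345.94


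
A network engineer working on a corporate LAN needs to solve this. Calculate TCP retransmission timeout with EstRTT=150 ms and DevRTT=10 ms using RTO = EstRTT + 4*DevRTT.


Given: EstRTT = 150 ms, DevRTT = 10 ms
Timeout = EstRTT + 4 * DevRTT
4 * DevRTT = 4 * 10 = 40
Timeout = 150 + 40 = 190 ms

190


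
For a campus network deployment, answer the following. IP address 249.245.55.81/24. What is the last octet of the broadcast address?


Given: IP = 249.245.55.81, prefix = /24
Host bits = 32 - 24 = 8
Network last octet = 81 AND mask = 0
Host part size = 2^8 - 1 = 255
Broadcast last octet = 0 OR 255 = 255

255


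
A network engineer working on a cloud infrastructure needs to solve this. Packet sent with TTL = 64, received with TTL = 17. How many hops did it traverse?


Given: initial TTL = 64, received TTL = 17
Hops = initial TTL - received TTL
Hops = 64 - 17 = 47

47


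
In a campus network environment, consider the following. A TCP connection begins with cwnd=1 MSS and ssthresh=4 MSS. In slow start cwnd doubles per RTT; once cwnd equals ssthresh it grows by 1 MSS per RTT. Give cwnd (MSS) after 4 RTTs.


RTT 0: cwnd = 1 MSS (initial)
RTT 1: cwnd = 2 MSS (slow start, doubled)
RTT 2: cwnd = 4 MSS (slow start, doubled)
RTT 3: cwnd = 5 MSS (congestion avoidance, +1)
RTT 4: cwnd = 6 MSS (congestion avoidance, +1)

6


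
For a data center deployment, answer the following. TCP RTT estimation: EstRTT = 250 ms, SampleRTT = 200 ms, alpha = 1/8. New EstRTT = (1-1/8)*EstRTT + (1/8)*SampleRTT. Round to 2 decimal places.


Given: EstRTT = 250 ms, SampleRTT = 200 ms, alpha = 1/8
New EstRTT = (1 - alpha) * EstRTT + alpha * SampleRTT
(7/8) * 250 = 218.75
(1/8) * 200 = 25
New EstRTT = 218.75 + 25 = 243.75 ms -> 243.75 ms (2 dp)

243.75


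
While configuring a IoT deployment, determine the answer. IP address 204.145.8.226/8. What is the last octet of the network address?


Given: IP = 204.145.8.226, prefix = /8
Subnet mask = 255.0.0.0
Last octet of IP: 226
Last octet of mask: 0
Network last octet = 226 AND 0 = 0

0


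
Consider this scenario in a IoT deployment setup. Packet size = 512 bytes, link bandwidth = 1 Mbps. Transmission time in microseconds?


Given: packet = 512 bytes, bandwidth = 1 Mbps
Packet in bits = 512 * 8 = 4096 bits
Bandwidth = 1 * 10^6 = 1000000 bps
Time = 4096 / 1000000 seconds
Time in us = 4096 * 10^6 / 1000000 = 4096

4096


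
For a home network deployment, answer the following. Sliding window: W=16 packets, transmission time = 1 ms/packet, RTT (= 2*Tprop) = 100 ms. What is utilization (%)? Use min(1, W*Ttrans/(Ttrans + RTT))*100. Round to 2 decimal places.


Given: W = 16, Ttrans = 1 ms, RTT = 100 ms (= 2 * Tprop, Tprop = 50 ms)
Cycle time = Ttrans + RTT = 1 + 100 = 101 ms (first packet sent until its ACK returns)
W * Ttrans = 16 * 1 = 16 ms of sending per cycle
W * Ttrans / (Ttrans + RTT) = 16 / 101 = 0.158416
U = min(1, 0.158416) = 0.158416
U% = 15.84%

15.84


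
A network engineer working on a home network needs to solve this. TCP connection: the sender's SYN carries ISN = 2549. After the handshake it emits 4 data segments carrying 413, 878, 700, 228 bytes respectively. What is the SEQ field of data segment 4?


The SYN occupies sequence number ISN = 2549, so the first data byte is ISN + 1 = 2550.
SEQ of data segment i = (ISN + 1) + sum of payload sizes of segments 1..i-1.
Segment 1: SEQ = 2550, payload = 413 bytes
Segment 2: SEQ = 2963, payload = 878 bytes
Segment 3: SEQ = 3841, payload = 700 bytes
Segment 4: SEQ = 4541, payload = 228 bytes
SEQ of segment 4 = 2550 + 413 + 878 + 700 = 4541

4541


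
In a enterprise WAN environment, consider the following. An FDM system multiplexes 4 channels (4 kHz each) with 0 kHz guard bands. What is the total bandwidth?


Given: 4 channels, 4 kHz each, guard = 0 kHz
Channel bandwidth = 4 * 4 = 16 kHz
Guard bands = 3 gaps * 0 kHz = 0 kHz
Total = 16 + 0 = 16 kHz

16


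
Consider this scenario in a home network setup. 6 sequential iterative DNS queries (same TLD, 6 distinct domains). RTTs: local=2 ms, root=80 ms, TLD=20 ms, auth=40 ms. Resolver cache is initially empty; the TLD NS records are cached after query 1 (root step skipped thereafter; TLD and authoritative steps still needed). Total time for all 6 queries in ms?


Lookup 1 (cold cache): local + root + TLD + auth = 2 + 80 + 20 + 40 = 142 ms
Lookups 2..6 (TLD NS cached -> skip root; new domain -> still ask TLD and auth): local + TLD + auth = 2 + 20 + 40 = 62 ms each
Remaining 5 lookups: 5 * 62 = 310 ms
Total = 142 + 310 = 452 ms

452


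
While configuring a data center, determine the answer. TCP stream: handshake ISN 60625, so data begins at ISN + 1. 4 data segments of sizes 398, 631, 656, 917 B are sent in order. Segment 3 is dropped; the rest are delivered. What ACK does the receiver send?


SYN uses sequence number 60625; first data byte = ISN + 1 = 60626.
Segment 1: SEQ = 60626, len = 398 B, covers [60626, 61023]
Segment 2: SEQ = 61024, len = 631 B, covers [61024, 61654]
Segment 3: SEQ = 61655, len = 656 B, covers [61655, 62310] [LOST]
Segment 4: SEQ = 62311, len = 917 B, covers [62311, 63227]
In-order data received: bytes [60626, 61654] (segments 1..2).
Segment 3 missing -> gap begins at byte 61655; later segments buffered out of order.
Cumulative ACK = next expected in-order byte = 60626 + 398 + 631 = 61655

61655


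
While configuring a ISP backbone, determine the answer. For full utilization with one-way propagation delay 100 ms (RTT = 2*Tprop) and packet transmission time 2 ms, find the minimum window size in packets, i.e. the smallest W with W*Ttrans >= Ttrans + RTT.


Given: Ttrans = 2 ms, RTT = 200 ms (= 2 * Tprop, Tprop = 100 ms)
Time until first ACK returns = Ttrans + RTT = 2 + 200 = 202 ms
Need W * Ttrans >= Ttrans + RTT  ->  W >= (Ttrans + RTT) / Ttrans
(Ttrans + RTT) / Ttrans = 202 / 2 = 101
W_min = ceil(101) = 101

101


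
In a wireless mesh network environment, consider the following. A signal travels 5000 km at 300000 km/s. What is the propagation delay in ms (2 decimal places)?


Given: distance = 5000 km, speed = 300000 km/s
Delay = distance / speed = 5000 / 300000 seconds
Delay in ms = 5000 * 1000 / 300000
Delay = 16.6667 ms
Rounded to 2 dp = 16.67 ms

16.67


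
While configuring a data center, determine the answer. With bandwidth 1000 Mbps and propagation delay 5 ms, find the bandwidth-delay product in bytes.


Given: bandwidth = 1000 Mbps, delay = 5 ms
BDP in bits = 1000 * 10^6 * 5 / 1000
BDP in bits = 5000000
BDP in bytes = 5000000 / 8 = 625000

625000


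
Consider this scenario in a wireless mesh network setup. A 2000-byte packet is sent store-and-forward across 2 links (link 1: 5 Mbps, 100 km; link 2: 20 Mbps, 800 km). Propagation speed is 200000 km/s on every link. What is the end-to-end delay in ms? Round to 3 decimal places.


Packet = 2000 bytes = 16000 bits. Store-and-forward: sum (t_trans + t_prop) per link.
Link 1: t_trans = 16000/(5*10^6) s = 3.2000 ms; t_prop = 100/200000 s = 0.5000 ms; subtotal = 3.7000 ms
Link 2: t_trans = 16000/(20*10^6) s = 0.8000 ms; t_prop = 800/200000 s = 4.0000 ms; subtotal = 4.8000 ms
End-to-end = 3.7000 + 4.8000 = 8.5000 ms -> 8.500 ms (3 dp)

8.500


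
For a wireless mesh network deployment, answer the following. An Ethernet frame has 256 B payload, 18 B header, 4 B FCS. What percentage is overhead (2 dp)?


Given: payload = 256 B, header = 18 B, trailer = 4 B
Overhead bytes = header + trailer = 18 + 4 = 22
Total frame = payload + overhead = 256 + 22 = 278
Overhead % = 22 / 278 * 100 = 7.9137% -> 7.91% (2 dp)

7.91


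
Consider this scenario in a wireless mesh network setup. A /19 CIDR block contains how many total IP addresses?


Given: CIDR prefix /19
Host bits = 32 - 19 = 13
Total addresses = 2^13 = 8192

8192


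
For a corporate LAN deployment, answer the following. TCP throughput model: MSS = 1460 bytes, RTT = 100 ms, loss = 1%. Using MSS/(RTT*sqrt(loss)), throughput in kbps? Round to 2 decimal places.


Given: MSS = 1460 bytes, RTT = 100 ms, loss = 1%
RTT in seconds = 100 / 1000 = 0.1
Loss rate = 1% = 0.01
sqrt(loss) = sqrt(0.01) = 0.1
Throughput (bytes/s) = 1460 / (0.1 * 0.1) = 146000.0000
Throughput (kbps) = 146000.0000 * 8 / 1000 = 1168.000000 -> 1168.00 kbps (2 dp)

1168.00


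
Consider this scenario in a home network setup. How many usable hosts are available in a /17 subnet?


Given: subnet mask /17
Host bits = 32 - 17 = 15
Total addresses = 2^15 = 32768
Usable hosts = 32768 - 2 (network + broadcast) = 32766

32766


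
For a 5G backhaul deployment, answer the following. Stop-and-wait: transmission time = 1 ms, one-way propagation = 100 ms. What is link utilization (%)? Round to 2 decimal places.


Given: Ttrans = 1 ms, Tprop = 100 ms
RTT = 2 * Tprop = 2 * 100 = 200 ms
U = Ttrans / (Ttrans + RTT)
U = 1 / (1 + 200)
U = 1 / 201 = 0.004975
U% = 0.50%

0.50


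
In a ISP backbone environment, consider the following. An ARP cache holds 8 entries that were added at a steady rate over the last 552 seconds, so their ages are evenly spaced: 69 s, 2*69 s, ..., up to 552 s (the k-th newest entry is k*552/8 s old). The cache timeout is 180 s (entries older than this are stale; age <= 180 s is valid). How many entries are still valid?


Ages are k * 552/8 s for k = 1..8 (spacing = 69.0000 s).
Entry k is valid iff k * 552/8 <= 180 iff k <= 8 * 180 / 552 = 2.6087
n_valid = floor(2.6087) = 2
(n_stale = 8 - 2 = 6)

2


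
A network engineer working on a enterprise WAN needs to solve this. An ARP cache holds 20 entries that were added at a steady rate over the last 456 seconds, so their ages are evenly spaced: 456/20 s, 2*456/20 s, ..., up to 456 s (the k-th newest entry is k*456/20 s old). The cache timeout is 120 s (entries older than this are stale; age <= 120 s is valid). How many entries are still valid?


Ages are k * 456/20 s for k = 1..20 (spacing = 22.8000 s).
Entry k is valid iff k * 456/20 <= 120 iff k <= 20 * 120 / 456 = 5.2632
n_valid = floor(5.2632) = 5
(n_stale = 20 - 5 = 15)

5


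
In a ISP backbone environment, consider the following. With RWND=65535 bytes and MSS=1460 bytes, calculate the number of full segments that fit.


Given: RWND = 65535 bytes, MSS = 1460 bytes
Full segments = floor(RWND / MSS)
Full segments = floor(65535 / 1460)
Full segments = floor(44.887) = 44

44


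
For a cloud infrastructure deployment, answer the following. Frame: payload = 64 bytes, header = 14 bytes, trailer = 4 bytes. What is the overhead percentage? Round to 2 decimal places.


Given: payload = 64 B, header = 14 B, trailer = 4 B
Overhead bytes = header + trailer = 14 + 4 = 18
Total frame = payload + overhead = 64 + 18 = 82
Overhead % = 18 / 82 * 100 = 21.9512% -> 21.95% (2 dp)

21.95


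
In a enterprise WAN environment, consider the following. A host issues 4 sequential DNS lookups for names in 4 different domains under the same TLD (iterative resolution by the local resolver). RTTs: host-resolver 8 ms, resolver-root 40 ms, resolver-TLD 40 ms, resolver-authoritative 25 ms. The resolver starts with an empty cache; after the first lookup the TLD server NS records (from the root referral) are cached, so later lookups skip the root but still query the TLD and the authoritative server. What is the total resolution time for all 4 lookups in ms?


Lookup 1 (cold cache): local + root + TLD + auth = 8 + 40 + 40 + 25 = 113 ms
Lookups 2..4 (TLD NS cached -> skip root; new domain -> still ask TLD and auth): local + TLD + auth = 8 + 40 + 25 = 73 ms each
Remaining 3 lookups: 3 * 73 = 219 ms
Total = 113 + 219 = 332 ms

332


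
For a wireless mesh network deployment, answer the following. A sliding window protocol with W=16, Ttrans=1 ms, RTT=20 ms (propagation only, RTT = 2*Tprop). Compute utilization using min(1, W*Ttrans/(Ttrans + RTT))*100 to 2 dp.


Given: W = 16, Ttrans = 1 ms, RTT = 20 ms (= 2 * Tprop, Tprop = 10 ms)
Cycle time = Ttrans + RTT = 1 + 20 = 21 ms (first packet sent until its ACK returns)
W * Ttrans = 16 * 1 = 16 ms of sending per cycle
W * Ttrans / (Ttrans + RTT) = 16 / 21 = 0.761905
U = min(1, 0.761905) = 0.761905
U% = 76.19%

76.19


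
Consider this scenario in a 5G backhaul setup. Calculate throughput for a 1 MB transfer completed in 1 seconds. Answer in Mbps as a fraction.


Given: file = 1 MB, time = 1 s
File in Mb = 1 * 8 = 8 Mb
Throughput = 8 / 1 Mbps
Throughput = 8 Mbps

8


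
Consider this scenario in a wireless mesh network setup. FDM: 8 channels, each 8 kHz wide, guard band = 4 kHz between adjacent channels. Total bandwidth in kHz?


Given: 8 channels, 8 kHz each, guard = 4 kHz
Channel bandwidth = 8 * 8 = 64 kHz
Guard bands = 7 gaps * 4 kHz = 28 kHz
Total = 64 + 28 = 92 kHz

92


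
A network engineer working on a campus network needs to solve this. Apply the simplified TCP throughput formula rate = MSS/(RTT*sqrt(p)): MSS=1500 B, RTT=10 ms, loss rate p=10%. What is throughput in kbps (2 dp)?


Given: MSS = 1500 bytes, RTT = 10 ms, loss = 10%
RTT in seconds = 10 / 1000 = 0.01
Loss rate = 10% = 0.1
sqrt(loss) = sqrt(0.1) = 0.316227766017
Throughput (bytes/s) = 1500 / (0.01 * 0.316227766017) = 474341.6490
Throughput (kbps) = 474341.6490 * 8 / 1000 = 3794.733192 -> 3794.73 kbps (2 dp)

3794.73


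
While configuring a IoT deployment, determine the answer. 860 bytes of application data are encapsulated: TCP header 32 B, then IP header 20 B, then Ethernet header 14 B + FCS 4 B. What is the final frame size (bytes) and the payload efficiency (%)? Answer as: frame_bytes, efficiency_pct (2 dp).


TCP segment = 860 + 32 = 892 B
IP packet = 892 + 20 = 912 B
Ethernet frame = 912 + 14 + 4 = 930 B
Efficiency = app / frame = 860 / 930 = 0.924731 = 92.4731% -> 92.47% (2 dp)

930, 92.47


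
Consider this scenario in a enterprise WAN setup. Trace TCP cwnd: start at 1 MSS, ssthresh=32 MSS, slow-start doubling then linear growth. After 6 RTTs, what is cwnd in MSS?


RTT 0: cwnd = 1 MSS (initial)
RTT 1: cwnd = 2 MSS (slow start, doubled)
RTT 2: cwnd = 4 MSS (slow start, doubled)
RTT 3: cwnd = 8 MSS (slow start, doubled)
RTT 4: cwnd = 16 MSS (slow start, doubled)
RTT 5: cwnd = 32 MSS (slow start, doubled)
RTT 6: cwnd = 33 MSS (congestion avoidance, +1)

33


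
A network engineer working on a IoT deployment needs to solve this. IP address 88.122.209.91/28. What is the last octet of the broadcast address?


Given: IP = 88.122.209.91, prefix = /28
Host bits = 32 - 28 = 4
Network last octet = 91 AND mask = 80
Host part size = 2^4 - 1 = 15
Broadcast last octet = 80 OR 15 = 95

95


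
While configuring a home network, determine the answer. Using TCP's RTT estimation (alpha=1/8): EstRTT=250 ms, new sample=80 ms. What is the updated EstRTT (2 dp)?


Given: EstRTT = 250 ms, SampleRTT = 80 ms, alpha = 1/8
New EstRTT = (1 - alpha) * EstRTT + alpha * SampleRTT
(7/8) * 250 = 218.75
(1/8) * 80 = 10
New EstRTT = 218.75 + 10 = 228.75 ms -> 228.75 ms (2 dp)

228.75


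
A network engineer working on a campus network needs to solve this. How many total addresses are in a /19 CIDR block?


Given: CIDR prefix /19
Host bits = 32 - 19 = 13
Total addresses = 2^13 = 8192

8192


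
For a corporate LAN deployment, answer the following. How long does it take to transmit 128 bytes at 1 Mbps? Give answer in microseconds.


Given: packet = 128 bytes, bandwidth = 1 Mbps
Packet in bits = 128 * 8 = 1024 bits
Bandwidth = 1 * 10^6 = 1000000 bps
Time = 1024 / 1000000 seconds
Time in us = 1024 * 10^6 / 1000000 = 1024

1024


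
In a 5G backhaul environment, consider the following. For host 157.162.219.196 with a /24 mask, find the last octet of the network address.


Given: IP = 157.162.219.196, prefix = /24
Subnet mask = 255.255.255.0
Last octet of IP: 196
Last octet of mask: 0
Network last octet = 196 AND 0 = 0

0


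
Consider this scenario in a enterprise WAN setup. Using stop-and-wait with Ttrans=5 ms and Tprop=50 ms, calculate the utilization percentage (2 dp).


Given: Ttrans = 5 ms, Tprop = 50 ms
RTT = 2 * Tprop = 2 * 50 = 100 ms
U = Ttrans / (Ttrans + RTT)
U = 5 / (5 + 100)
U = 5 / 105 = 0.047619
U% = 4.76%

4.76


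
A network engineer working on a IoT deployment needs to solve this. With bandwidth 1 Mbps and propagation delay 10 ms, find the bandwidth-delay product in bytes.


Given: bandwidth = 1 Mbps, delay = 10 ms
BDP in bits = 1 * 10^6 * 10 / 1000
BDP in bits = 10000
BDP in bytes = 10000 / 8 = 1250

1250


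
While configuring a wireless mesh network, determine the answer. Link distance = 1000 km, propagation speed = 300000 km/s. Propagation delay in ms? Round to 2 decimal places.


Given: distance = 1000 km, speed = 300000 km/s
Delay = distance / speed = 1000 / 300000 seconds
Delay in ms = 1000 * 1000 / 300000
Delay = 3.3333 ms
Rounded to 2 dp = 3.33 ms

3.33


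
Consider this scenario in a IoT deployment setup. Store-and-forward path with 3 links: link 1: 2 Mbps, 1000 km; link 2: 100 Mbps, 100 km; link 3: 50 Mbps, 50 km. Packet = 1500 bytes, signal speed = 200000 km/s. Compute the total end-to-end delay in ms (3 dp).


Packet = 1500 bytes = 12000 bits. Store-and-forward: sum (t_trans + t_prop) per link.
Link 1: t_trans = 12000/(2*10^6) s = 6.0000 ms; t_prop = 1000/200000 s = 5.0000 ms; subtotal = 11.0000 ms
Link 2: t_trans = 12000/(100*10^6) s = 0.1200 ms; t_prop = 100/200000 s = 0.5000 ms; subtotal = 0.6200 ms
Link 3: t_trans = 12000/(50*10^6) s = 0.2400 ms; t_prop = 50/200000 s = 0.2500 ms; subtotal = 0.4900 ms
End-to-end = 11.0000 + 0.6200 + 0.4900 = 12.1100 ms -> 12.110 ms (3 dp)

12.110


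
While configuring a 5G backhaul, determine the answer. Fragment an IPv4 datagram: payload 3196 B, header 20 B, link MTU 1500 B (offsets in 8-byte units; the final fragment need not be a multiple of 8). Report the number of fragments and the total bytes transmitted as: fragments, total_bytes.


Max data per non-final fragment = floor((MTU - header)/8)*8 = floor((1500 - 20)/8)*8 = floor(1480/8)*8 = 1480 B
Final fragment needs no 8-byte alignment: it can carry up to MTU - header = 1480 B
Non-final fragments needed = ceil((payload - 1480) / 1480) = ceil(1716/1480) = ceil(1.1595) = 2
Number of fragments = 2 + 1 = 3
Fragment sizes (data): 2 * 1480 B + 236 B (last, 236 <= 1480 OK)
Total bytes sent = payload + n_frags * header = 3196 + 3*20 = 3196 + 60 = 3256 B

3, 3256


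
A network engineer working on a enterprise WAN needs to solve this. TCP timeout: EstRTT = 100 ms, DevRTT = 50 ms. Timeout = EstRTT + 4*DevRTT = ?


Given: EstRTT = 100 ms, DevRTT = 50 ms
Timeout = EstRTT + 4 * DevRTT
4 * DevRTT = 4 * 50 = 200
Timeout = 100 + 200 = 300 ms

300


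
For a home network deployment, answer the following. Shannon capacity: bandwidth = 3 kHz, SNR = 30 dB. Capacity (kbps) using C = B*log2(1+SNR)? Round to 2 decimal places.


Given: B = 3 kHz, SNR = 30 dB
SNR linear = 10^(30/10) = 1000
1 + SNR = 1001
log2(1001) = 9.9672262588
C = 3 * 1000 * 9.9672262588 = 29901.6788 bps
C = 29.901679 kbps -> 29.90 kbps (2 dp)

29.90


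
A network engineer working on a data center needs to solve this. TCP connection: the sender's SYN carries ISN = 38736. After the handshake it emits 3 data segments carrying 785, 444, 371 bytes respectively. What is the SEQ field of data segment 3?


The SYN occupies sequence number ISN = 38736, so the first data byte is ISN + 1 = 38737.
SEQ of data segment i = (ISN + 1) + sum of payload sizes of segments 1..i-1.
Segment 1: SEQ = 38737, payload = 785 bytes
Segment 2: SEQ = 39522, payload = 444 bytes
Segment 3: SEQ = 39966, payload = 371 bytes
SEQ of segment 3 = 38737 + 785 + 444 = 39966

39966


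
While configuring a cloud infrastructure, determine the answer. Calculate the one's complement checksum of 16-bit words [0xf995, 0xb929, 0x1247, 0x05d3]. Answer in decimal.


Given words: [0xf995, 0xb929, 0x1247, 0x05d3]
Step 1: Sum all words
Raw sum = 63893 + 47401 + 4679 + 1491 = 117464
Step 2: Fold carry: (51928 + 1) = 51929
One's complement = ~51929 & 0xFFFF = 13606

13606


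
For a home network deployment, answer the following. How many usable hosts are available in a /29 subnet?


Given: subnet mask /29
Host bits = 32 - 29 = 3
Total addresses = 2^3 = 8
Usable hosts = 8 - 2 (network + broadcast) = 6

6


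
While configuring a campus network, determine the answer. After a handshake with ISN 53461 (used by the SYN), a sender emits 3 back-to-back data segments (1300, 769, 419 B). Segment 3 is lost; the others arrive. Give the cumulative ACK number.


SYN uses sequence number 53461; first data byte = ISN + 1 = 53462.
Segment 1: SEQ = 53462, len = 1300 B, covers [53462, 54761]
Segment 2: SEQ = 54762, len = 769 B, covers [54762, 55530]
Segment 3: SEQ = 55531, len = 419 B, covers [55531, 55949] [LOST]
In-order data received: bytes [53462, 55530] (segments 1..2).
Segment 3 missing -> gap begins at byte 55531.
Cumulative ACK = next expected in-order byte = 53462 + 1300 + 769 = 55531

55531


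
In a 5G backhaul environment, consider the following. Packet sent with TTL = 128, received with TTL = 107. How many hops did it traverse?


Given: initial TTL = 128, received TTL = 107
Hops = initial TTL - received TTL
Hops = 128 - 107 = 21

21


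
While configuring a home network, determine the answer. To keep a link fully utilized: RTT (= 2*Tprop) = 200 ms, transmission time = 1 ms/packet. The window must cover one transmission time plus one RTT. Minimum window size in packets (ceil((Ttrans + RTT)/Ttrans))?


Given: Ttrans = 1 ms, RTT = 200 ms (= 2 * Tprop, Tprop = 100 ms)
Time until first ACK returns = Ttrans + RTT = 1 + 200 = 201 ms
Need W * Ttrans >= Ttrans + RTT  ->  W >= (Ttrans + RTT) / Ttrans
(Ttrans + RTT) / Ttrans = 201 / 1 = 201
W_min = ceil(201) = 201

201


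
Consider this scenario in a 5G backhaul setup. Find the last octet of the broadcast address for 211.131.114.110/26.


Given: IP = 211.131.114.110, prefix = /26
Host bits = 32 - 26 = 6
Network last octet = 110 AND mask = 64
Host part size = 2^6 - 1 = 63
Broadcast last octet = 64 OR 63 = 127

127


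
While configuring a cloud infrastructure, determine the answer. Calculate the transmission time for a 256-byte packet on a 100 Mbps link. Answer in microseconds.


Given: packet = 256 bytes, bandwidth = 100 Mbps
Packet in bits = 256 * 8 = 2048 bits
Bandwidth = 100 * 10^6 = 100000000 bps
Time = 2048 / 100000000 seconds
Time in us = 2048 * 10^6 / 100000000 = 20.48

20.48


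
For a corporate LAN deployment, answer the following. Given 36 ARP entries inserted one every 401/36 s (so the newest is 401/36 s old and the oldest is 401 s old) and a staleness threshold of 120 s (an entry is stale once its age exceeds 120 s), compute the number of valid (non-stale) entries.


Ages are k * 401/36 s for k = 1..36 (spacing = 11.1389 s).
Entry k is valid iff k * 401/36 <= 120 iff k <= 36 * 120 / 401 = 10.7731
n_valid = floor(10.7731) = 10
(n_stale = 36 - 10 = 26)

10


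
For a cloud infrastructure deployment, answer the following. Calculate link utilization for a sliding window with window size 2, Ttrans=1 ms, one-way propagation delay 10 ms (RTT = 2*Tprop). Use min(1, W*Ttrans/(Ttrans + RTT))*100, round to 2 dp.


Given: W = 2, Ttrans = 1 ms, RTT = 20 ms (= 2 * Tprop, Tprop = 10 ms)
Cycle time = Ttrans + RTT = 1 + 20 = 21 ms (first packet sent until its ACK returns)
W * Ttrans = 2 * 1 = 2 ms of sending per cycle
W * Ttrans / (Ttrans + RTT) = 2 / 21 = 0.095238
U = min(1, 0.095238) = 0.095238
U% = 9.52%

9.52


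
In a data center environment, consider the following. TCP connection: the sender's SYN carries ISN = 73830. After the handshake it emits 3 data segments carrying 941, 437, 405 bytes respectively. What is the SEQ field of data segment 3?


The SYN occupies sequence number ISN = 73830, so the first data byte is ISN + 1 = 73831.
SEQ of data segment i = (ISN + 1) + sum of payload sizes of segments 1..i-1.
Segment 1: SEQ = 73831, payload = 941 bytes
Segment 2: SEQ = 74772, payload = 437 bytes
Segment 3: SEQ = 75209, payload = 405 bytes
SEQ of segment 3 = 73831 + 941 + 437 = 75209

75209


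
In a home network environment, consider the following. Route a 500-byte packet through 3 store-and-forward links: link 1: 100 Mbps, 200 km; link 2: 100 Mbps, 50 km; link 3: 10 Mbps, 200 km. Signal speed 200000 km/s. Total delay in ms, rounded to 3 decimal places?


Packet = 500 bytes = 4000 bits. Store-and-forward: sum (t_trans + t_prop) per link.
Link 1: t_trans = 4000/(100*10^6) s = 0.0400 ms; t_prop = 200/200000 s = 1.0000 ms; subtotal = 1.0400 ms
Link 2: t_trans = 4000/(100*10^6) s = 0.0400 ms; t_prop = 50/200000 s = 0.2500 ms; subtotal = 0.2900 ms
Link 3: t_trans = 4000/(10*10^6) s = 0.4000 ms; t_prop = 200/200000 s = 1.0000 ms; subtotal = 1.4000 ms
End-to-end = 1.0400 + 0.2900 + 1.4000 = 2.7300 ms -> 2.730 ms (3 dp)

2.730


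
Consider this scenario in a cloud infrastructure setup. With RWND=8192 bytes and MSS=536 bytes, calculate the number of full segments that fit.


Given: RWND = 8192 bytes, MSS = 536 bytes
Full segments = floor(RWND / MSS)
Full segments = floor(8192 / 536)
Full segments = floor(15.2836) = 15

15


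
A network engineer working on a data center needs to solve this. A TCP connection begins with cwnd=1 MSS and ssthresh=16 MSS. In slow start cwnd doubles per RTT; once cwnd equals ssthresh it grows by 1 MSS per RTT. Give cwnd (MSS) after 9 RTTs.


RTT 0: cwnd = 1 MSS (initial)
RTT 1: cwnd = 2 MSS (slow start, doubled)
RTT 2: cwnd = 4 MSS (slow start, doubled)
RTT 3: cwnd = 8 MSS (slow start, doubled)
RTT 4: cwnd = 16 MSS (slow start, doubled)
RTT 5: cwnd = 17 MSS (congestion avoidance, +1)
RTT 6: cwnd = 18 MSS (congestion avoidance, +1)
RTT 7: cwnd = 19 MSS (congestion avoidance, +1)
RTT 8: cwnd = 20 MSS (congestion avoidance, +1)
RTT 9: cwnd = 21 MSS (congestion avoidance, +1)

21


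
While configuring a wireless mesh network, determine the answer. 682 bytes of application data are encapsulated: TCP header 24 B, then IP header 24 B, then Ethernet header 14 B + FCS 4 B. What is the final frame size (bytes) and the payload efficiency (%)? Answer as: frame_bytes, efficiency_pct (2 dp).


TCP segment = 682 + 24 = 706 B
IP packet = 706 + 24 = 730 B
Ethernet frame = 730 + 14 + 4 = 748 B
Efficiency = app / frame = 682 / 748 = 0.911765 = 91.1765% -> 91.18% (2 dp)

748, 91.18


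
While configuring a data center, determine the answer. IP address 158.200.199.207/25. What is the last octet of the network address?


Given: IP = 158.200.199.207, prefix = /25
Subnet mask = 255.255.255.128
Last octet of IP: 207
Last octet of mask: 128
Network last octet = 207 AND 128 = 128

128


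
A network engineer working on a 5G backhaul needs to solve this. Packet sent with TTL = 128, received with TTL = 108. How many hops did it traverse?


Given: initial TTL = 128, received TTL = 108
Hops = initial TTL - received TTL
Hops = 128 - 108 = 20

20


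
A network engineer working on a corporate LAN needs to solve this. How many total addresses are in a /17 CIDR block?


Given: CIDR prefix /17
Host bits = 32 - 17 = 15
Total addresses = 2^15 = 32768

32768


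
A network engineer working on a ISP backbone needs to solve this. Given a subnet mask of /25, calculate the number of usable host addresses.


Given: subnet mask /25
Host bits = 32 - 25 = 7
Total addresses = 2^7 = 128
Usable hosts = 128 - 2 (network + broadcast) = 126

126


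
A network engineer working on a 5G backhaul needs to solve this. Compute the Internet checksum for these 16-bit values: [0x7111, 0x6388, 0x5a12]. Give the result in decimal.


Given words: [0x7111, 0x6388, 0x5a12]
Step 1: Sum all words
Raw sum = 28945 + 25480 + 23058 = 77483
Step 2: Fold carry: (11947 + 1) = 11948
One's complement = ~11948 & 0xFFFF = 53587

53587


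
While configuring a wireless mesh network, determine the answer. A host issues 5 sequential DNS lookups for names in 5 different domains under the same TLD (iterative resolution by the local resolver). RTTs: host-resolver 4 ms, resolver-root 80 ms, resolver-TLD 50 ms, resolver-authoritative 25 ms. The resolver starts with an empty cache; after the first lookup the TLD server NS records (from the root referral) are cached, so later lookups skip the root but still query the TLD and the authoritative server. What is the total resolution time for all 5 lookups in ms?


Lookup 1 (cold cache): local + root + TLD + auth = 4 + 80 + 50 + 25 = 159 ms
Lookups 2..5 (TLD NS cached -> skip root; new domain -> still ask TLD and auth): local + TLD + auth = 4 + 50 + 25 = 79 ms each
Remaining 4 lookups: 4 * 79 = 316 ms
Total = 159 + 316 = 475 ms

475


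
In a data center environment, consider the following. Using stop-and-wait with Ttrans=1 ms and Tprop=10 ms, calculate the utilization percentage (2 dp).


Given: Ttrans = 1 ms, Tprop = 10 ms
RTT = 2 * Tprop = 2 * 10 = 20 ms
U = Ttrans / (Ttrans + RTT)
U = 1 / (1 + 20)
U = 1 / 21 = 0.047619
U% = 4.76%

4.76


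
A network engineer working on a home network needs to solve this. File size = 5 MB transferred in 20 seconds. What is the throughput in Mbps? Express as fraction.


Given: file = 5 MB, time = 20 s
File in Mb = 5 * 8 = 40 Mb
Throughput = 40 / 20 Mbps
Throughput = 2 Mbps

2


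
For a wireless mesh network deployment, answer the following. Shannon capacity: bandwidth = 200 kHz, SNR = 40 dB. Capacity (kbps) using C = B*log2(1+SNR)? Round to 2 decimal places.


Given: B = 200 kHz, SNR = 40 dB
SNR linear = 10^(40/10) = 10000
1 + SNR = 10001
log2(10001) = 13.2878566418
C = 200 * 1000 * 13.2878566418 = 2657571.3284 bps
C = 2657.571328 kbps -> 2657.57 kbps (2 dp)

2657.57


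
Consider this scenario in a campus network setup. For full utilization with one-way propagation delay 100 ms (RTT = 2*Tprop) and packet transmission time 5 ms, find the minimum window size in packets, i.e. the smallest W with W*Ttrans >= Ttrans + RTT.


Given: Ttrans = 5 ms, RTT = 200 ms (= 2 * Tprop, Tprop = 100 ms)
Time until first ACK returns = Ttrans + RTT = 5 + 200 = 205 ms
Need W * Ttrans >= Ttrans + RTT  ->  W >= (Ttrans + RTT) / Ttrans
(Ttrans + RTT) / Ttrans = 205 / 5 = 41
W_min = ceil(41) = 41

41


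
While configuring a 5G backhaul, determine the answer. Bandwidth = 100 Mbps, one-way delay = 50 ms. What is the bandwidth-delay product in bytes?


Given: bandwidth = 100 Mbps, delay = 50 ms
BDP in bits = 100 * 10^6 * 50 / 1000
BDP in bits = 5000000
BDP in bytes = 5000000 / 8 = 625000

625000


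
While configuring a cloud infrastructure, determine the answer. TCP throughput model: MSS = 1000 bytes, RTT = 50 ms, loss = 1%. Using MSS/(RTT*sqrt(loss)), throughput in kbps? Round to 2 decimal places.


Given: MSS = 1000 bytes, RTT = 50 ms, loss = 1%
RTT in seconds = 50 / 1000 = 0.05
Loss rate = 1% = 0.01
sqrt(loss) = sqrt(0.01) = 0.1
Throughput (bytes/s) = 1000 / (0.05 * 0.1) = 200000.0000
Throughput (kbps) = 200000.0000 * 8 / 1000 = 1600.000000 -> 1600.00 kbps (2 dp)

1600.00


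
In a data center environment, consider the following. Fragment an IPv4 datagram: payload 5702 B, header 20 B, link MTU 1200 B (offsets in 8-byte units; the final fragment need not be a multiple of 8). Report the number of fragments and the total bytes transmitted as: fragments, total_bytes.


Max data per non-final fragment = floor((MTU - header)/8)*8 = floor((1200 - 20)/8)*8 = floor(1180/8)*8 = 1176 B
Final fragment needs no 8-byte alignment: it can carry up to MTU - header = 1180 B
Non-final fragments needed = ceil((payload - 1180) / 1176) = ceil(4522/1176) = ceil(3.8452) = 4
Number of fragments = 4 + 1 = 5
Fragment sizes (data): 4 * 1176 B + 998 B (last, 998 <= 1180 OK)
Total bytes sent = payload + n_frags * header = 5702 + 5*20 = 5702 + 100 = 5802 B

5, 5802


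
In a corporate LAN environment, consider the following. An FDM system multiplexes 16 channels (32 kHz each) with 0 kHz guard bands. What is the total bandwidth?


Given: 16 channels, 32 kHz each, guard = 0 kHz
Channel bandwidth = 16 * 32 = 512 kHz
Guard bands = 15 gaps * 0 kHz = 0 kHz
Total = 512 + 0 = 512 kHz

512


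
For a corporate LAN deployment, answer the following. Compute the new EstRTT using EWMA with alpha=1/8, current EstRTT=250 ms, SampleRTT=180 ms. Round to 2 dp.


Given: EstRTT = 250 ms, SampleRTT = 180 ms, alpha = 1/8
New EstRTT = (1 - alpha) * EstRTT + alpha * SampleRTT
(7/8) * 250 = 218.75
(1/8) * 180 = 22.5
New EstRTT = 218.75 + 22.5 = 241.25 ms -> 241.25 ms (2 dp)

241.25


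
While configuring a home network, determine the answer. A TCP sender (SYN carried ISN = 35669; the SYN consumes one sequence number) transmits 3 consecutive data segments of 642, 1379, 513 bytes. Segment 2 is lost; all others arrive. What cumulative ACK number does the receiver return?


SYN uses sequence number 35669; first data byte = ISN + 1 = 35670.
Segment 1: SEQ = 35670, len = 642 B, covers [35670, 36311]
Segment 2: SEQ = 36312, len = 1379 B, covers [36312, 37690] [LOST]
Segment 3: SEQ = 37691, len = 513 B, covers [37691, 38203]
In-order data received: bytes [35670, 36311] (segments 1..1).
Segment 2 missing -> gap begins at byte 36312; later segments buffered out of order.
Cumulative ACK = next expected in-order byte = 35670 + 642 = 36312

36312


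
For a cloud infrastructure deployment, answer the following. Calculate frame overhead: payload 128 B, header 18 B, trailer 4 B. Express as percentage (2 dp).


Given: payload = 128 B, header = 18 B, trailer = 4 B
Overhead bytes = header + trailer = 18 + 4 = 22
Total frame = payload + overhead = 128 + 22 = 150
Overhead % = 22 / 150 * 100 = 14.6667% -> 14.67% (2 dp)

14.67


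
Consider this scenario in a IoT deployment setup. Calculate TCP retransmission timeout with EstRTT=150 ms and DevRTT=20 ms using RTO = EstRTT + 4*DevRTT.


Given: EstRTT = 150 ms, DevRTT = 20 ms
Timeout = EstRTT + 4 * DevRTT
4 * DevRTT = 4 * 20 = 80
Timeout = 150 + 80 = 230 ms

230


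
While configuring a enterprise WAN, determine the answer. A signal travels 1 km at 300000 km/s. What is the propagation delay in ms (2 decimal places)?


Given: distance = 1 km, speed = 300000 km/s
Delay = distance / speed = 1 / 300000 seconds
Delay in ms = 1 * 1000 / 300000
Delay = 0.0033 ms
Rounded to 2 dp = 0.00 ms

0.00


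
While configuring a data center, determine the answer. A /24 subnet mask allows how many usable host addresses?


Given: subnet mask /24
Host bits = 32 - 24 = 8
Total addresses = 2^8 = 256
Usable hosts = 256 - 2 (network + broadcast) = 254

254


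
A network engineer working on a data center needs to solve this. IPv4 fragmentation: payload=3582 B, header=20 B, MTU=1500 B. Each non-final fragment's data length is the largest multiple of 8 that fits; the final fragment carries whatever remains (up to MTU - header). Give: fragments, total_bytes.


Max data per non-final fragment = floor((MTU - header)/8)*8 = floor((1500 - 20)/8)*8 = floor(1480/8)*8 = 1480 B
Final fragment needs no 8-byte alignment: it can carry up to MTU - header = 1480 B
Non-final fragments needed = ceil((payload - 1480) / 1480) = ceil(2102/1480) = ceil(1.4203) = 2
Number of fragments = 2 + 1 = 3
Fragment sizes (data): 2 * 1480 B + 622 B (last, 622 <= 1480 OK)
Total bytes sent = payload + n_frags * header = 3582 + 3*20 = 3582 + 60 = 3642 B

3, 3642
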